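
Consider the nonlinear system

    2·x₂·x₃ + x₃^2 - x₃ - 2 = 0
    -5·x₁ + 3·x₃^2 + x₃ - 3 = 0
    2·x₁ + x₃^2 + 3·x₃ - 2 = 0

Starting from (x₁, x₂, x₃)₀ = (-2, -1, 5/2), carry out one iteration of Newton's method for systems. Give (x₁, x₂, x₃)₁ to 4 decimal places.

(-0.5833, 0.1792, 1.1771)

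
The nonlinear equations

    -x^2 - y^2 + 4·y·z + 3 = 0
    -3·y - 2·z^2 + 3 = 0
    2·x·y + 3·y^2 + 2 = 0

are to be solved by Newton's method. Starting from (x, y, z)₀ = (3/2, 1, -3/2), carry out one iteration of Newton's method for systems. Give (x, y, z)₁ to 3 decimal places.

(2.750, -0.167, -1.333)

At (3/2, 1, -3/2): F = (-6.250, -4.500, 8.000).
Jacobian J = [[-2·x, -2·y + 4·z, 4·y], [0, -3, -4·z], [2·y, 2·x + 6·y, 0]].
At the point, J = [[-3.000, -8.000, 4.000], [0.000, -3.000, 6.000], [2.000, 9.000, 0.000]] (det J = 90.000).
Solving J·Δ = −F gives Δ = (1.250, -1.167, 0.167).
Then the next iterate is (x, y, z)₁ = (2.750, -0.167, -1.333).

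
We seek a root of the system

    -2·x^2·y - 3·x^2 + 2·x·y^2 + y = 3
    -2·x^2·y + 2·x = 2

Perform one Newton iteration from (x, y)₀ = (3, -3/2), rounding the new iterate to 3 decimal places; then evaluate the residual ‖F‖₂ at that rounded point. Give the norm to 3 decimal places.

7.698

At (3, -3/2): F = (9.000, 31.000).
Jacobian J = [[-4·x·y - 6·x + 2·y^2, -2·x^2 + 4·x·y + 1], [-4·x·y + 2, -2·x^2]].
At the point, J = [[4.500, -35.000], [20.000, -18.000]] (det J = 619.000).
Solving J·Δ = −F gives Δ = (-1.491, 0.065).
Then the next iterate is (x, y)₁ = (1.509, -1.435).
Re-evaluating at (1.509, -1.435): F = (1.48372, 7.55322), so ‖F‖₂ = 7.698.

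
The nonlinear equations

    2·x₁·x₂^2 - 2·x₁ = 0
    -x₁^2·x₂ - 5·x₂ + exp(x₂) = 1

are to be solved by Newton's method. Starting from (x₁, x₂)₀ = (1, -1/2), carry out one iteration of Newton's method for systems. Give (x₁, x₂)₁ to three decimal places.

At (1, -1/2): F = (-1.500, 2.60653).
Jacobian J = [[2·x₂^2 - 2, 4·x₁·x₂], [-2·x₁·x₂, -x₁^2 + exp(x₂) - 5]].
At the point, J = [[-1.500, -2.000], [1.000, -5.39347]] (det J = 10.09020).
Solving J·Δ = −F gives Δ = (-1.318, 0.239).
Then the next iterate is (x₁, x₂)₁ = (-0.318, -0.261).

(-0.318, -0.261)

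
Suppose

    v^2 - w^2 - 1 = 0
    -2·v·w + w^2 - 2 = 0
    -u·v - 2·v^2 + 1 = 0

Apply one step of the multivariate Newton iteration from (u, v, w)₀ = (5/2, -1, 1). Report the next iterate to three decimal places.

(1.250, -1.167, 0.667)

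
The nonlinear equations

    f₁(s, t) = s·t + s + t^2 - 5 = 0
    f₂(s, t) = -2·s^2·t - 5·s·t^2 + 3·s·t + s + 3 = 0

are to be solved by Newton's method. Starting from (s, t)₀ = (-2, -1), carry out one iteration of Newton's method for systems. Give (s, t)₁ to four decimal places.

At (-2, -1): F = (-4.0000, 25.0000).
Jacobian J = [[t + 1, s + 2·t], [-4·s·t - 5·t^2 + 3·t + 1, -2·s^2 - 10·s·t + 3·s]].
At the point, J = [[0.0000, -4.0000], [-15.0000, -34.0000]] (det J = -60.0000).
Solving J·Δ = −F gives Δ = (3.9333, -1.0000).
Then the next iterate is (s, t)₁ = (1.9333, -2.0000).

(1.9333, -2.0000)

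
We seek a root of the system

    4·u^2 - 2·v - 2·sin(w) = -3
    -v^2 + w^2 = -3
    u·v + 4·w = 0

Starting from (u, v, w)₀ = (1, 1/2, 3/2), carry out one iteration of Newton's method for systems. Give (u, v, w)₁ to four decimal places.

At (1, 1/2, 3/2): F = (4.005010, 5.0000, 6.5000).
Jacobian J = [[8·u, -2, -2·cos(w)], [0, -2·v, 2·w], [v, u, 4]].
At the point, J = [[8.0000, -2.0000, -0.141474], [0.0000, -1.0000, 3.0000], [0.5000, 1.0000, 4.0000]] (det J = -59.070737).
Solving J·Δ = −F gives Δ = (-0.4852, 0.1754, -1.6082).
Then the next iterate is (u, v, w)₁ = (0.5148, 0.6754, -0.1082).

(0.5148, 0.6754, -0.1082)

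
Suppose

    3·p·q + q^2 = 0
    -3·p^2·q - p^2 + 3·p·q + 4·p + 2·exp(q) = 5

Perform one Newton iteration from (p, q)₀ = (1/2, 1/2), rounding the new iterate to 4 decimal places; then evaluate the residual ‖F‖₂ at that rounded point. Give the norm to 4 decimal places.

At (1/2, 1/2): F = (1.0000, 0.422443).
Jacobian J = [[3·q, 3·p + 2·q], [-6·p·q - 2·p + 3·q + 4, -3·p^2 + 3·p + 2·exp(q)]].
At the point, J = [[1.5000, 2.5000], [3.0000, 4.047443]] (det J = -1.428836).
Solving J·Δ = −F gives Δ = (2.0935, -1.6561).
Then the next iterate is (p, q)₁ = (2.5935, -1.1561).
Re-evaluating at (2.5935, -1.1561): F = (-7.658469, 13.610770), so ‖F‖₂ = 15.6175.

15.6175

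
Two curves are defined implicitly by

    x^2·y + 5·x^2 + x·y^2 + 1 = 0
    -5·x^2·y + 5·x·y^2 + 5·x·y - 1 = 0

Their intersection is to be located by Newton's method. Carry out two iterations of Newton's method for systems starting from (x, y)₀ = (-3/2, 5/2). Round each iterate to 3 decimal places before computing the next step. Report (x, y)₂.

At (-3/2, 5/2): F = (8.500, -94.750).
Jacobian J = [[2·x·y + 10·x + y^2, x^2 + 2·x·y], [-10·x·y + 5·y^2 + 5·y, -5·x^2 + 10·x·y + 5·x]].
At the point, J = [[-16.250, -5.250], [81.250, -56.250]] (det J = 1340.625).
Solving J·Δ = −F gives Δ = (0.728, -0.633).
Then the next iterate is (x, y)₁ = (-0.772, 1.867).
Round to (-0.772, 1.867) and repeat: F = (2.40167, -27.22489), J = [[-7.11696, -2.28666], [41.17669, -21.25316]].
Δ = (0.462, -0.387), so (x, y)₂ = (-0.310, 1.480).

(-0.310, 1.480)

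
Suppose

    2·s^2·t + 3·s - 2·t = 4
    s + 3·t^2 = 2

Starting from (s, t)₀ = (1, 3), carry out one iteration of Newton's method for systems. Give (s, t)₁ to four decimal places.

(1.0667, 1.5519)

At (1, 3): F = (-1.0000, 26.0000).
Jacobian J = [[4·s·t + 3, 2·s^2 - 2], [1, 6·t]].
At the point, J = [[15.0000, 0.0000], [1.0000, 18.0000]] (det J = 270.0000).
Solving J·Δ = −F gives Δ = (0.0667, -1.4481).
Then the next iterate is (s, t)₁ = (1.0667, 1.5519).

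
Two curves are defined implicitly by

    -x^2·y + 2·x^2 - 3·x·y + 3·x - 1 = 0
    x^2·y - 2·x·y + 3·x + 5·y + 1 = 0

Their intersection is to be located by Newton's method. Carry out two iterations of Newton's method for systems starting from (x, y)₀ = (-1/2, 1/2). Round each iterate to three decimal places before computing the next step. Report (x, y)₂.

At (-1/2, 1/2): F = (-1.375, 2.625).
Jacobian J = [[-2·x·y + 4·x - 3·y + 3, -x^2 - 3·x], [2·x·y - 2·y + 3, x^2 - 2·x + 5]].
At the point, J = [[0.000, 1.250], [1.500, 6.250]] (det J = -1.875).
Solving J·Δ = −F gives Δ = (-6.333, 1.100).
Then the next iterate is (x, y)₁ = (-6.833, 1.600).
Round to (-6.833, 1.600) and repeat: F = (29.97536, 85.07042), J = [[-7.26640, -26.19089], [-22.06560, 65.35589]].
Δ = (3.977, 0.041), so (x, y)₂ = (-2.856, 1.641).

(-2.856, 1.641)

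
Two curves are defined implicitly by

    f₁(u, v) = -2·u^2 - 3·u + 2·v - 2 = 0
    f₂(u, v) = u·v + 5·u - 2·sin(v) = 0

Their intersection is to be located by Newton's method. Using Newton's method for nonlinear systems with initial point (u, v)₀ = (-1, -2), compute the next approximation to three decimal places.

(-0.481, 0.240)

At (-1, -2): F = (-5.000, -1.18141).
Jacobian J = [[-4·u - 3, 2], [v + 5, u - 2·cos(v)]].
At the point, J = [[1.000, 2.000], [3.000, -0.16771]] (det J = -6.16771).
Solving J·Δ = −F gives Δ = (0.519, 2.240).
Then the next iterate is (u, v)₁ = (-0.481, 0.240).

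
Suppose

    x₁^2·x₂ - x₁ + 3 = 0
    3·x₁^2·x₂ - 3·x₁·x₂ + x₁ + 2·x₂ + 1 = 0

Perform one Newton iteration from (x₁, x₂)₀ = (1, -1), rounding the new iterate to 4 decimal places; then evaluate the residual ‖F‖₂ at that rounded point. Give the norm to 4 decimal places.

At (1, -1): F = (1.0000, 0.0000).
Jacobian J = [[2·x₁·x₂ - 1, x₁^2], [6·x₁·x₂ - 3·x₂ + 1, 3·x₁^2 - 3·x₁ + 2]].
At the point, J = [[-3.0000, 1.0000], [-2.0000, 2.0000]] (det J = -4.0000).
Solving J·Δ = −F gives Δ = (0.5000, 0.5000).
Then the next iterate is (x₁, x₂)₁ = (1.5000, -0.5000).
Re-evaluating at (1.5000, -0.5000): F = (0.3750, 0.3750), so ‖F‖₂ = 0.5303.

0.5303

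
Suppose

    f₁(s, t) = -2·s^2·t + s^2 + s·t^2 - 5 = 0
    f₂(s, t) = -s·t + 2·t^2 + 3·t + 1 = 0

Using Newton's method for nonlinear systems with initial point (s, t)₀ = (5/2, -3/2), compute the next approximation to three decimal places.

(2.003, -0.772)

At (5/2, -3/2): F = (25.625, 4.750).
Jacobian J = [[-4·s·t + 2·s + t^2, -2·s^2 + 2·s·t], [-t, -s + 4·t + 3]].
At the point, J = [[22.250, -20.000], [1.500, -5.500]] (det J = -92.375).
Solving J·Δ = −F gives Δ = (-0.497, 0.728).
Then the next iterate is (s, t)₁ = (2.003, -0.772).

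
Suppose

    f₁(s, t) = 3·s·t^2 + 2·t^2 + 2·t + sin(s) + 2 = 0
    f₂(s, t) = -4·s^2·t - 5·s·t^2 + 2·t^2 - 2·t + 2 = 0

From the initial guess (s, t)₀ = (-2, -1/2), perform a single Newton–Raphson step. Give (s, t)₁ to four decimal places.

At (-2, -1/2): F = (-0.909297, 14.0000).
Jacobian J = [[3·t^2 + cos(s), 6·s·t + 4·t + 2], [-8·s·t - 5·t^2, -4·s^2 - 10·s·t + 4·t - 2]].
At the point, J = [[0.333853, 6.0000], [-9.2500, -30.0000]] (det J = 45.484405).
Solving J·Δ = −F gives Δ = (1.2470, 0.0822).
Then the next iterate is (s, t)₁ = (-0.7530, -0.4178).

(-0.7530, -0.4178)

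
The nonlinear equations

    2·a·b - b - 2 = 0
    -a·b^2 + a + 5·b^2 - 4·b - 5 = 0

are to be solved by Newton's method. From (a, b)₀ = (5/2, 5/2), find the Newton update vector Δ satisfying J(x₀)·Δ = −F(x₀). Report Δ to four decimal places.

(-0.8740, -0.9075)

At (5/2, 5/2): F = (8.0000, 3.1250).
Jacobian J = [[2·b, 2·a - 1], [-b^2 + 1, -2·a·b + 10·b - 4]].
At the point, J = [[5.0000, 4.0000], [-5.2500, 8.5000]] (det J = 63.5000).
Solving J·Δ = −F gives Δ = (-0.8740, -0.9075).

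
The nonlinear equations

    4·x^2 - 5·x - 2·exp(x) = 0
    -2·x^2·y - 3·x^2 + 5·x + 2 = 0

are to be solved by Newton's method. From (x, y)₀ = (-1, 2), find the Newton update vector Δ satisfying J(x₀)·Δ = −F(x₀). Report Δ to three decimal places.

(0.602, 0.716)

At (-1, 2): F = (8.26424, -10.000).
Jacobian J = [[8·x - 2·exp(x) - 5, 0], [-4·x·y - 6·x + 5, -2·x^2]].
At the point, J = [[-13.73576, 0.000], [19.000, -2.000]] (det J = 27.47152).
Solving J·Δ = −F gives Δ = (0.602, 0.716).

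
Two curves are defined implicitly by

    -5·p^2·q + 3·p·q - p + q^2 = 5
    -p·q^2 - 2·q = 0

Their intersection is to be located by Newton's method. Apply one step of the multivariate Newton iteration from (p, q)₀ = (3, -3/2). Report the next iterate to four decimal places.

(1.9854, -1.2904)

At (3, -3/2): F = (48.2500, -3.7500).
Jacobian J = [[-10·p·q + 3·q - 1, -5·p^2 + 3·p + 2·q], [-q^2, -2·p·q - 2]].
At the point, J = [[39.5000, -39.0000], [-2.2500, 7.0000]] (det J = 188.7500).
Solving J·Δ = −F gives Δ = (-1.0146, 0.2096).
Then the next iterate is (p, q)₁ = (1.9854, -1.2904).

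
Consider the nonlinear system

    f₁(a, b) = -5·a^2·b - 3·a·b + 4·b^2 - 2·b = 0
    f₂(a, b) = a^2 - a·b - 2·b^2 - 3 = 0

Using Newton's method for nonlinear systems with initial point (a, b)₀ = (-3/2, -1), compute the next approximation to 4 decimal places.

(-1.5107, -0.2312)

At (-3/2, -1): F = (12.7500, -4.2500).
Jacobian J = [[-10·a·b - 3·b, -5·a^2 - 3·a + 8·b - 2], [2·a - b, -a - 4·b]].
At the point, J = [[-12.0000, -16.7500], [-2.0000, 5.5000]] (det J = -99.5000).
Solving J·Δ = −F gives Δ = (-0.0107, 0.7688).
Then the next iterate is (a, b)₁ = (-1.5107, -0.2312).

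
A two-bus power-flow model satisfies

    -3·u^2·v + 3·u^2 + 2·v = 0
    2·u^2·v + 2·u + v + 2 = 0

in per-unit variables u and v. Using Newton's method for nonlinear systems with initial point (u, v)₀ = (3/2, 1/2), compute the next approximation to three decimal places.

(0.245, 0.232)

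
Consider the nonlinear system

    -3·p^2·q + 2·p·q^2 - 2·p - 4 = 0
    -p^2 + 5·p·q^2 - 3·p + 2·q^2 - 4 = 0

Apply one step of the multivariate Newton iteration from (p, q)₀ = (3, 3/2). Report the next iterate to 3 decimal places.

(1.584, 1.244)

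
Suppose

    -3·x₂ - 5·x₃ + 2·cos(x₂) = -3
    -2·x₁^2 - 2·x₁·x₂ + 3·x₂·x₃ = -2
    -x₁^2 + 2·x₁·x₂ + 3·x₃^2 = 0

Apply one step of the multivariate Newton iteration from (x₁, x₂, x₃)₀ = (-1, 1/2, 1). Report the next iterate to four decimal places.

At (-1, 1/2, 1): F = (-1.744835, 2.5000, 1.0000).
Jacobian J = [[0, -2·sin(x₂) - 3, -5], [-4·x₁ - 2·x₂, -2·x₁ + 3·x₃, 3·x₂], [-2·x₁ + 2·x₂, 2·x₁, 6·x₃]].
At the point, J = [[0.0000, -3.958851, -5.0000], [3.0000, 5.0000, 1.5000], [3.0000, -2.0000, 6.0000]] (det J = 158.444490).
Solving J·Δ = −F gives Δ = (-0.2895, -0.2907, -0.1188).
Then the next iterate is (x₁, x₂, x₃)₁ = (-1.2895, 0.2093, 0.8812).

(-1.2895, 0.2093, 0.8812)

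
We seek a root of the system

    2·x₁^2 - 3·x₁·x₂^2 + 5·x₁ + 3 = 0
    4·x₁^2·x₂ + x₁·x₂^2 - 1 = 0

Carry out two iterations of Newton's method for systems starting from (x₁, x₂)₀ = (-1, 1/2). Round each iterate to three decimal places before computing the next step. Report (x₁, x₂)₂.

(-1.130, 0.196)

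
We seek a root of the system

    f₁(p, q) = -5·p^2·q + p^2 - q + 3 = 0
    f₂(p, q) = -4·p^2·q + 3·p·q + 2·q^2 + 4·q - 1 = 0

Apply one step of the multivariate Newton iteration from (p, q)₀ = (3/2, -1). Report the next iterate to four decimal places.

(3.5641, 3.4615)

At (3/2, -1): F = (17.5000, 1.5000).
Jacobian J = [[-10·p·q + 2·p, -5·p^2 - 1], [-8·p·q + 3·q, -4·p^2 + 3·p + 4·q + 4]].
At the point, J = [[18.0000, -12.2500], [9.0000, -4.5000]] (det J = 29.2500).
Solving J·Δ = −F gives Δ = (2.0641, 4.4615).
Then the next iterate is (p, q)₁ = (3.5641, 3.4615).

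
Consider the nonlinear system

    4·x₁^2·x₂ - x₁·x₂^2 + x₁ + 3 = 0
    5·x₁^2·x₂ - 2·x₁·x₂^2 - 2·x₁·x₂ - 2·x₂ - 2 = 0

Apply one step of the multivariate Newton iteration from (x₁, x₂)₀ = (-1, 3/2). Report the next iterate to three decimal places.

(-4.638, -6.851)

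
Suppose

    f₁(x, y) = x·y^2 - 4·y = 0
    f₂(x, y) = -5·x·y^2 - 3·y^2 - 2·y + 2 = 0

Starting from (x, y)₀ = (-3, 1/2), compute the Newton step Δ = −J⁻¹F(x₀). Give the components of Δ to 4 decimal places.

At (-3, 1/2): F = (-2.7500, 4.0000).
Jacobian J = [[y^2, 2·x·y - 4], [-5·y^2, -10·x·y - 6·y - 2]].
At the point, J = [[0.2500, -7.0000], [-1.2500, 10.0000]] (det J = -6.2500).
Solving J·Δ = −F gives Δ = (0.0800, -0.3900).

(0.0800, -0.3900)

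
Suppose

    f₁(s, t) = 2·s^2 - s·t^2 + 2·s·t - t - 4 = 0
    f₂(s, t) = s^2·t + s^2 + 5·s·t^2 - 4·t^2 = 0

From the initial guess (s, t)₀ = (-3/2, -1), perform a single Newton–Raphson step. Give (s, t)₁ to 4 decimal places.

At (-3/2, -1): F = (6.0000, -11.5000).
Jacobian J = [[4·s - t^2 + 2·t, -2·s·t + 2·s - 1], [2·s·t + 2·s + 5·t^2, s^2 + 10·s·t - 8·t]].
At the point, J = [[-9.0000, -7.0000], [5.0000, 25.2500]] (det J = -192.2500).
Solving J·Δ = −F gives Δ = (0.3693, 0.3823).
Then the next iterate is (s, t)₁ = (-1.1307, -0.6177).

(-1.1307, -0.6177)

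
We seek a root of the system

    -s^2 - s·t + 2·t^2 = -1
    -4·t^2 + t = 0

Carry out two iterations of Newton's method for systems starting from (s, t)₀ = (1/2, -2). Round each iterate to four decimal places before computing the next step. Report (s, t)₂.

(-0.6843, -0.4154)

At (1/2, -2): F = (9.7500, -18.0000).
Jacobian J = [[-2·s - t, -s + 4·t], [0, -8·t + 1]].
At the point, J = [[1.0000, -8.5000], [0.0000, 17.0000]] (det J = 17.0000).
Solving J·Δ = −F gives Δ = (-0.7500, 1.0588).
Then the next iterate is (s, t)₁ = (-0.2500, -0.9412).
Round to (-0.2500, -0.9412) and repeat: F = (2.473915, -4.484630), J = [[1.4412, -3.5148], [0.0000, 8.5296]].
Δ = (-0.4343, 0.5258), so (s, t)₂ = (-0.6843, -0.4154).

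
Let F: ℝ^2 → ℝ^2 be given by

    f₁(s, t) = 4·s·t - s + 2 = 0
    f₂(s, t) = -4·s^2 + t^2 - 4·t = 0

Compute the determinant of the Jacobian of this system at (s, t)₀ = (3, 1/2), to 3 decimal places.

J = [[4·t - 1, 4·s], [-8·s, 2·t - 4]].
At the point, J = [[1.000, 12.000], [-24.000, -3.000]].
det J = 285.000.

285.000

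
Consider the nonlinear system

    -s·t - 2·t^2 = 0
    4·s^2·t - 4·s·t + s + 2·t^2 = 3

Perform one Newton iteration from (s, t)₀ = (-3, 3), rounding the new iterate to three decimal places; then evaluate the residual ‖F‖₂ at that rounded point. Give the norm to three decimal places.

At (-3, 3): F = (-9.000, 156.000).
Jacobian J = [[-t, -s - 4·t], [8·s·t - 4·t + 1, 4·s^2 - 4·s + 4·t]].
At the point, J = [[-3.000, -9.000], [-83.000, 60.000]] (det J = -927.000).
Solving J·Δ = −F gives Δ = (0.932, -1.311).
Then the next iterate is (s, t)₁ = (-2.068, 1.689).
Re-evaluating at (-2.068, 1.689): F = (-2.21259, 43.50172), so ‖F‖₂ = 43.558.

43.558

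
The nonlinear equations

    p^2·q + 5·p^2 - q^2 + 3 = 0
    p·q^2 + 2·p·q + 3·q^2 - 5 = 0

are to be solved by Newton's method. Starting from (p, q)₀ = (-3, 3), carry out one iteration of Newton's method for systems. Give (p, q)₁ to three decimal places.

(-1.654, 2.531)

At (-3, 3): F = (66.000, -23.000).
Jacobian J = [[2·p·q + 10·p, p^2 - 2·q], [q^2 + 2·q, 2·p·q + 2·p + 6·q]].
At the point, J = [[-48.000, 3.000], [15.000, -6.000]] (det J = 243.000).
Solving J·Δ = −F gives Δ = (1.346, -0.469).
Then the next iterate is (p, q)₁ = (-1.654, 2.531).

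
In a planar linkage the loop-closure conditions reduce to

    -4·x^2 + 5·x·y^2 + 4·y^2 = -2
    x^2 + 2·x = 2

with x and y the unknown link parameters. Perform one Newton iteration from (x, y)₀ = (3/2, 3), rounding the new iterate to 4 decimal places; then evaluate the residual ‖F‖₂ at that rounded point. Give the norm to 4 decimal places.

At (3/2, 3): F = (96.5000, 3.2500).
Jacobian J = [[-8·x + 5·y^2, 10·x·y + 8·y], [2·x + 2, 0]].
At the point, J = [[33.0000, 69.0000], [5.0000, 0.0000]] (det J = -345.0000).
Solving J·Δ = −F gives Δ = (-0.6500, -1.0877).
Then the next iterate is (x, y)₁ = (0.8500, 1.9123).
Re-evaluating at (0.8500, 1.9123): F = (29.279353, 0.4225), so ‖F‖₂ = 29.2824.

29.2824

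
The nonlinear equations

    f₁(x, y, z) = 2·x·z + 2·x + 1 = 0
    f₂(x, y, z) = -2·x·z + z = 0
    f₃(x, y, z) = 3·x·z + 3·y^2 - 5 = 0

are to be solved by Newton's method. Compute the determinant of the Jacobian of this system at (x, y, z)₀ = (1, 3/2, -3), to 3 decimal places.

72.000

J = [[2·z + 2, 0, 2·x], [-2·z, 0, -2·x + 1], [3·z, 6·y, 3·x]].
At the point, J = [[-4.000, 0.000, 2.000], [6.000, 0.000, -1.000], [-9.000, 9.000, 3.000]].
det J = 72.000.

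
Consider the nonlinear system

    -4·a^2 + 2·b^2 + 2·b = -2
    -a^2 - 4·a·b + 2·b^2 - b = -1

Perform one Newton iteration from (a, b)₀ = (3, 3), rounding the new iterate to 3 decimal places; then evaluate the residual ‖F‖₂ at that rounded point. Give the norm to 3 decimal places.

6.883

At (3, 3): F = (-10.000, -29.000).
Jacobian J = [[-8·a, 4·b + 2], [-2·a - 4·b, -4·a + 4·b - 1]].
At the point, J = [[-24.000, 14.000], [-18.000, -1.000]] (det J = 276.000).
Solving J·Δ = −F gives Δ = (-1.507, -1.870).
Then the next iterate is (a, b)₁ = (1.493, 1.130).
Re-evaluating at (1.493, 1.130): F = (-2.10240, -6.55361), so ‖F‖₂ = 6.883.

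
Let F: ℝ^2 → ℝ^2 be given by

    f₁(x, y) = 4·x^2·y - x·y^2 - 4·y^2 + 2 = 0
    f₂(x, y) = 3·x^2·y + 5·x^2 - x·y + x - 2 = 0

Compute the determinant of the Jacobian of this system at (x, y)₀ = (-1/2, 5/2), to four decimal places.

-251.3125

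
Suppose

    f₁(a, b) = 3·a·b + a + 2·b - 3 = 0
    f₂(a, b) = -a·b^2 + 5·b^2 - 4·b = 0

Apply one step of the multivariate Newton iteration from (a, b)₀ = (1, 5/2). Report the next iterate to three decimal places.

(0.444, 1.345)

At (1, 5/2): F = (10.500, 15.000).
Jacobian J = [[3·b + 1, 3·a + 2], [-b^2, -2·a·b + 10·b - 4]].
At the point, J = [[8.500, 5.000], [-6.250, 16.000]] (det J = 167.250).
Solving J·Δ = −F gives Δ = (-0.556, -1.155).
Then the next iterate is (a, b)₁ = (0.444, 1.345).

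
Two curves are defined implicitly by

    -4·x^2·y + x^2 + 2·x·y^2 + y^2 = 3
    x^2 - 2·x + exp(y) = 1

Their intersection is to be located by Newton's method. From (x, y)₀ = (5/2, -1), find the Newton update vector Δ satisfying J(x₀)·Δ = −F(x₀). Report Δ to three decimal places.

(-0.293, 0.712)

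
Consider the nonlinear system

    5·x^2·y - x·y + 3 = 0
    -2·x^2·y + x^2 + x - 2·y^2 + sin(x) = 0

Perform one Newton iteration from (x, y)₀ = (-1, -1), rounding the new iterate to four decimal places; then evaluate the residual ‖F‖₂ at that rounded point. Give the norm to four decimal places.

At (-1, -1): F = (-3.0000, -0.841471).
Jacobian J = [[10·x·y - y, 5·x^2 - x], [-4·x·y + 2·x + cos(x) + 1, -2·x^2 - 4·y]].
At the point, J = [[11.0000, 6.0000], [-4.459698, 2.0000]] (det J = 48.758186).
Solving J·Δ = −F gives Δ = (0.0195, 0.4642).
Then the next iterate is (x, y)₁ = (-0.9805, -0.5358).
Re-evaluating at (-0.9805, -0.5358): F = (-0.100890, -0.393844), so ‖F‖₂ = 0.4066.

0.4066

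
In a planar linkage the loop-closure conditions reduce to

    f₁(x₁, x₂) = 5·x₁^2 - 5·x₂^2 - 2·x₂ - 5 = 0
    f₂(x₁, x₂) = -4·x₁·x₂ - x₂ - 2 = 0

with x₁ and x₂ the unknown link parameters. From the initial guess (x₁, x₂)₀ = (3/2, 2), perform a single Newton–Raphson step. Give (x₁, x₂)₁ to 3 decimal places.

At (3/2, 2): F = (-17.750, -16.000).
Jacobian J = [[10·x₁, -10·x₂ - 2], [-4·x₂, -4·x₁ - 1]].
At the point, J = [[15.000, -22.000], [-8.000, -7.000]] (det J = -281.000).
Solving J·Δ = −F gives Δ = (-0.810, -1.359).
Then the next iterate is (x₁, x₂)₁ = (0.690, 0.641).

(0.690, 0.641)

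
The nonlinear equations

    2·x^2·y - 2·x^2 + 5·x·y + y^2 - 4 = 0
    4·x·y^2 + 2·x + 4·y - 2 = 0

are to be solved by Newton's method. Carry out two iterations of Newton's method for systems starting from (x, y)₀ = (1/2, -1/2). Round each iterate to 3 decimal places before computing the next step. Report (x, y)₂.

(3.691, -5.640)

At (1/2, -1/2): F = (-5.750, -2.500).
Jacobian J = [[4·x·y - 4·x + 5·y, 2·x^2 + 5·x + 2·y], [4·y^2 + 2, 8·x·y + 4]].
At the point, J = [[-5.500, 2.000], [3.000, 2.000]] (det J = -17.000).
Solving J·Δ = −F gives Δ = (-0.382, 1.824).
Then the next iterate is (x, y)₁ = (0.118, 1.324).
Round to (0.118, 1.324) and repeat: F = (-1.45684, 4.35940), J = [[6.77293, 3.26585], [9.01190, 5.24986]].
Δ = (3.573, -6.964), so (x, y)₂ = (3.691, -5.640).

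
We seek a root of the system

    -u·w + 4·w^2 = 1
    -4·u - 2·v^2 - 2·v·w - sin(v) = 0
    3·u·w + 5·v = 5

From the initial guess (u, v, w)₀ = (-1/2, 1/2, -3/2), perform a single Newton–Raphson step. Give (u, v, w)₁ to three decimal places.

(-0.022, 1.188, -0.807)

At (-1/2, 1/2, -3/2): F = (7.250, 2.52057, -0.250).
Jacobian J = [[-w, 0, -u + 8·w], [-4, -4·v - 2·w - cos(v), -2·v], [3·w, 5, 3·u]].
At the point, J = [[1.500, 0.000, -11.500], [-4.000, 0.12242, -1.000], [-4.500, 5.000, -1.500]] (det J = 230.88946).
Solving J·Δ = −F gives Δ = (0.478, 0.688, 0.693).
Then the next iterate is (u, v, w)₁ = (-0.022, 1.188, -0.807).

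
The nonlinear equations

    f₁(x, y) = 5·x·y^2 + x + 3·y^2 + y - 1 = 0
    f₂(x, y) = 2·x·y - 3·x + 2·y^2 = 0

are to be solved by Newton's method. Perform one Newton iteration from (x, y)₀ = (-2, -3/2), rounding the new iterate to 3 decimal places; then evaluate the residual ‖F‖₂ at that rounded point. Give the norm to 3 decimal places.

At (-2, -3/2): F = (-20.250, 16.500).
Jacobian J = [[5·y^2 + 1, 10·x·y + 6·y + 1], [2·y - 3, 2·x + 4·y]].
At the point, J = [[12.250, 22.000], [-6.000, -10.000]] (det J = 9.500).
Solving J·Δ = −F gives Δ = (16.895, -8.487).
Then the next iterate is (x, y)₁ = (14.895, -9.987).
Re-evaluating at (14.895, -9.987): F = (7731.27759, -142.71739), so ‖F‖₂ = 7732.595.

7732.595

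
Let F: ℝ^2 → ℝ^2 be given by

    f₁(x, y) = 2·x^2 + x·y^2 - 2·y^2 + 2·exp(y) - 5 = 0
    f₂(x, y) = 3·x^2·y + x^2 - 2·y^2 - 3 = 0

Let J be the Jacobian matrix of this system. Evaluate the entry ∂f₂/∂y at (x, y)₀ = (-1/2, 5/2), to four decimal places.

-9.2500

∂f₂/∂y = 3·x^2 - 4·y.
At (-1/2, 5/2) this is -9.2500.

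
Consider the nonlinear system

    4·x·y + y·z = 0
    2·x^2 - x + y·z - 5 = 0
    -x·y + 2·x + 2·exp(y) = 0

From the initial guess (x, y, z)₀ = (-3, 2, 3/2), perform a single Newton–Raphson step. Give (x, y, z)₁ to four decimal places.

(-1.5702, 1.1687, 1.9169)

At (-3, 2, 3/2): F = (-21.0000, 19.0000, 14.778112).
Jacobian J = [[4·y, 4·x + z, y], [4·x - 1, z, y], [-y + 2, -x + 2·exp(y), 0]].
At the point, J = [[8.0000, -10.5000, 2.0000], [-13.0000, 1.5000, 2.0000], [0.0000, 17.778112, 0.0000]] (det J = -746.680712).
Solving J·Δ = −F gives Δ = (1.4298, -0.8313, 0.4169).
Then the next iterate is (x, y, z)₁ = (-1.5702, 1.1687, 1.9169).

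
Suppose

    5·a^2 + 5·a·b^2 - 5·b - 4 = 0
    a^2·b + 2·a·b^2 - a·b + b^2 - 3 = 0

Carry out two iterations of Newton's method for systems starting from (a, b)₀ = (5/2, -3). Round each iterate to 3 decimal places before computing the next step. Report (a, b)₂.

(0.673, -1.437)

At (5/2, -3): F = (154.750, 39.750).
Jacobian J = [[10·a + 5·b^2, 10·a·b - 5], [2·a·b + 2·b^2 - b, a^2 + 4·a·b - a + 2·b]].
At the point, J = [[70.000, -80.000], [6.000, -32.250]] (det J = -1777.500).
Solving J·Δ = −F gives Δ = (-1.019, 1.043).
Then the next iterate is (a, b)₁ = (1.481, -1.957).
Round to (1.481, -1.957) and repeat: F = (45.11184, 10.77977), J = [[33.95925, -33.98317], [3.82006, -14.79491]].
Δ = (-0.808, 0.520), so (a, b)₂ = (0.673, -1.437).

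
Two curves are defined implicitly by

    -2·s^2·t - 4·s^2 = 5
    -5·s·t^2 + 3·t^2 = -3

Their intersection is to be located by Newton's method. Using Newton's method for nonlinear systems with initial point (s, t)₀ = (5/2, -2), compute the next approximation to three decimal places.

At (5/2, -2): F = (-5.000, -35.000).
Jacobian J = [[-4·s·t - 8·s, -2·s^2], [-5·t^2, -10·s·t + 6·t]].
At the point, J = [[0.000, -12.500], [-20.000, 38.000]] (det J = -250.000).
Solving J·Δ = −F gives Δ = (-2.510, -0.400).
Then the next iterate is (s, t)₁ = (-0.010, -2.400).

(-0.010, -2.400)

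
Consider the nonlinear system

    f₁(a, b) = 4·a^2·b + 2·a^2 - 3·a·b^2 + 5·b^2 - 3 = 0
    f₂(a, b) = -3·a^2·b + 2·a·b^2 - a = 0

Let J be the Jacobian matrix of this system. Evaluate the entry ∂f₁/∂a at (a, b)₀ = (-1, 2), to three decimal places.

-32.000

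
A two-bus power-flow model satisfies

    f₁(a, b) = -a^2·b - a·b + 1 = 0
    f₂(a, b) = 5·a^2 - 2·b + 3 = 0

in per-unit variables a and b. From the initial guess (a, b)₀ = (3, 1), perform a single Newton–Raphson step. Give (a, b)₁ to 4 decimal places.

(1.4652, 0.9786)

At (3, 1): F = (-11.0000, 46.0000).
Jacobian J = [[-2·a·b - b, -a^2 - a], [10·a, -2]].
At the point, J = [[-7.0000, -12.0000], [30.0000, -2.0000]] (det J = 374.0000).
Solving J·Δ = −F gives Δ = (-1.5348, -0.0214).
Then the next iterate is (a, b)₁ = (1.4652, 0.9786).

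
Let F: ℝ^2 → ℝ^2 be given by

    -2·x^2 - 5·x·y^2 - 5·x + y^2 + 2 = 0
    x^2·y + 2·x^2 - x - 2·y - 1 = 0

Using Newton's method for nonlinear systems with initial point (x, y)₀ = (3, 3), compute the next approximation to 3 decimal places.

(2.080, 1.810)

At (3, 3): F = (-157.000, 35.000).
Jacobian J = [[-4·x - 5·y^2 - 5, -10·x·y + 2·y], [2·x·y + 4·x - 1, x^2 - 2]].
At the point, J = [[-62.000, -84.000], [29.000, 7.000]] (det J = 2002.000).
Solving J·Δ = −F gives Δ = (-0.920, -1.190).
Then the next iterate is (x, y)₁ = (2.080, 1.810).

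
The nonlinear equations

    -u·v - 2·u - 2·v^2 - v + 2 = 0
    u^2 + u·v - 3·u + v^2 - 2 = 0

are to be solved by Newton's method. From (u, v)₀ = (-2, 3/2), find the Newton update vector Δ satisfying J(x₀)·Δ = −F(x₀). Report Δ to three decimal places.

(1.266, -0.286)

At (-2, 3/2): F = (3.000, 7.250).
Jacobian J = [[-v - 2, -u - 4·v - 1], [2·u + v - 3, u + 2·v]].
At the point, J = [[-3.500, -5.000], [-5.500, 1.000]] (det J = -31.000).
Solving J·Δ = −F gives Δ = (1.266, -0.286).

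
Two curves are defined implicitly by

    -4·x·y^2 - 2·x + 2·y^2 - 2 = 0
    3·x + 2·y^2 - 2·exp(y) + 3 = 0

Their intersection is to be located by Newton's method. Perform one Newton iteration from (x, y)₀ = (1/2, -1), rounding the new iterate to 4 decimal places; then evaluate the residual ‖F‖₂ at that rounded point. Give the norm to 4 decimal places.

2.3203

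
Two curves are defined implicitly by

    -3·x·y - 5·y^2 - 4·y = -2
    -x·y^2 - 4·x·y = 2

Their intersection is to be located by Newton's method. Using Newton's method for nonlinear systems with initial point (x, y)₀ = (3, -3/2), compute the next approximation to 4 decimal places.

(0.6548, -1.3482)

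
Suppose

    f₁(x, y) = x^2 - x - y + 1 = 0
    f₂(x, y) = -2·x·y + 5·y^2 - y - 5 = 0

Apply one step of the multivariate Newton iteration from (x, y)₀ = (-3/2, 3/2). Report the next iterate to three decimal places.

At (-3/2, 3/2): F = (3.250, 9.250).
Jacobian J = [[2·x - 1, -1], [-2·y, -2·x + 10·y - 1]].
At the point, J = [[-4.000, -1.000], [-3.000, 17.000]] (det J = -71.000).
Solving J·Δ = −F gives Δ = (0.908, -0.384).
Then the next iterate is (x, y)₁ = (-0.592, 1.116).

(-0.592, 1.116)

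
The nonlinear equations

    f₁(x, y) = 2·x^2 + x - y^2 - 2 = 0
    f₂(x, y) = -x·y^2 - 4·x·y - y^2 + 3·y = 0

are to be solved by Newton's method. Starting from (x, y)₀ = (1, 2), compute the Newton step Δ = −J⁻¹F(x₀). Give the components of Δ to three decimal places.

(-0.140, -0.925)

At (1, 2): F = (-3.000, -10.000).
Jacobian J = [[4·x + 1, -2·y], [-y^2 - 4·y, -2·x·y - 4·x - 2·y + 3]].
At the point, J = [[5.000, -4.000], [-12.000, -9.000]] (det J = -93.000).
Solving J·Δ = −F gives Δ = (-0.140, -0.925).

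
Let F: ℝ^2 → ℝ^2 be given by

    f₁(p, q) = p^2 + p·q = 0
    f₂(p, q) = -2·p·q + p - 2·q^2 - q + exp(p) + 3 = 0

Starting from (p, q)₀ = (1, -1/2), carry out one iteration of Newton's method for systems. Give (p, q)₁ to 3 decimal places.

(-0.322, 0.982)

At (1, -1/2): F = (0.500, 7.71828).
Jacobian J = [[2·p + q, p], [-2·q + exp(p) + 1, -2·p - 4·q - 1]].
At the point, J = [[1.500, 1.000], [4.71828, -1.000]] (det J = -6.21828).
Solving J·Δ = −F gives Δ = (-1.322, 1.482).
Then the next iterate is (p, q)₁ = (-0.322, 0.982).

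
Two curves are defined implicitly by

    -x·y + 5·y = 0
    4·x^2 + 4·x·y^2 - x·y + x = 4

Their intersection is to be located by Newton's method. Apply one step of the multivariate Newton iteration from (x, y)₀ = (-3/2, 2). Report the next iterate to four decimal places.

At (-3/2, 2): F = (13.0000, -17.5000).
Jacobian J = [[-y, -x + 5], [8·x + 4·y^2 - y + 1, 8·x·y - x]].
At the point, J = [[-2.0000, 6.5000], [3.0000, -22.5000]] (det J = 25.5000).
Solving J·Δ = −F gives Δ = (7.0098, 0.1569).
Then the next iterate is (x, y)₁ = (5.5098, 2.1569).

(5.5098, 2.1569)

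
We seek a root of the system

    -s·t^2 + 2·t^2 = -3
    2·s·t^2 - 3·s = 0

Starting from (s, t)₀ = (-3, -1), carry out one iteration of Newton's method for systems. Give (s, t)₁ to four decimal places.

At (-3, -1): F = (8.0000, 3.0000).
Jacobian J = [[-t^2, -2·s·t + 4·t], [2·t^2 - 3, 4·s·t]].
At the point, J = [[-1.0000, -10.0000], [-1.0000, 12.0000]] (det J = -22.0000).
Solving J·Δ = −F gives Δ = (5.7273, 0.2273).
Then the next iterate is (s, t)₁ = (2.7273, -0.7727).

(2.7273, -0.7727)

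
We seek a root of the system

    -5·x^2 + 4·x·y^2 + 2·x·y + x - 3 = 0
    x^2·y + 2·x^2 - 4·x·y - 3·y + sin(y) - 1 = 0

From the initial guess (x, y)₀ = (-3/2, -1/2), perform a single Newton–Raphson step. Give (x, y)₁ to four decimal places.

(-0.5743, -0.1869)

At (-3/2, -1/2): F = (-15.7500, 0.395574).
Jacobian J = [[-10·x + 4·y^2 + 2·y + 1, 8·x·y + 2·x], [2·x·y + 4·x - 4·y, x^2 - 4·x + cos(y) - 3]].
At the point, J = [[16.0000, 3.0000], [-2.5000, 6.127583]] (det J = 105.541321).
Solving J·Δ = −F gives Δ = (0.9257, 0.3131).
Then the next iterate is (x, y)₁ = (-0.5743, -0.1869).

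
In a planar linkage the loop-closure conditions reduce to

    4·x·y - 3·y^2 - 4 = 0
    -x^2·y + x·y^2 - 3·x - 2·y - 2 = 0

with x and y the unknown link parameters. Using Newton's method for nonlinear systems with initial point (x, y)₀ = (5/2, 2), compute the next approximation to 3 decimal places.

At (5/2, 2): F = (4.000, -16.000).
Jacobian J = [[4·y, 4·x - 6·y], [-2·x·y + y^2 - 3, -x^2 + 2·x·y - 2]].
At the point, J = [[8.000, -2.000], [-9.000, 1.750]] (det J = -4.000).
Solving J·Δ = −F gives Δ = (-6.250, -23.000).
Then the next iterate is (x, y)₁ = (-3.750, -21.000).

(-3.750, -21.000)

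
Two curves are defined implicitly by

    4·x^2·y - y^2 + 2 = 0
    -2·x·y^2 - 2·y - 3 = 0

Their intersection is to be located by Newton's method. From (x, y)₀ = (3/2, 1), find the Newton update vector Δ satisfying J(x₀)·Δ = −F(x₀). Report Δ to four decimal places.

(-0.2927, -0.9268)

At (3/2, 1): F = (10.0000, -8.0000).
Jacobian J = [[8·x·y, 4·x^2 - 2·y], [-2·y^2, -4·x·y - 2]].
At the point, J = [[12.0000, 7.0000], [-2.0000, -8.0000]] (det J = -82.0000).
Solving J·Δ = −F gives Δ = (-0.2927, -0.9268).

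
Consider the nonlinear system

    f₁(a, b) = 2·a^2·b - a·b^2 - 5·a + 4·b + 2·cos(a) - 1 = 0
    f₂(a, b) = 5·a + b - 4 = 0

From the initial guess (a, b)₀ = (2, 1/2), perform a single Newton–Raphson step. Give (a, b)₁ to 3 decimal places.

(0.656, 0.721)

At (2, 1/2): F = (-6.33229, 6.500).
Jacobian J = [[4·a·b - b^2 - 2·sin(a) - 5, 2·a^2 - 2·a·b + 4], [5, 1]].
At the point, J = [[-3.06859, 10.000], [5.000, 1.000]] (det J = -53.06859).
Solving J·Δ = −F gives Δ = (-1.344, 0.221).
Then the next iterate is (a, b)₁ = (0.656, 0.721).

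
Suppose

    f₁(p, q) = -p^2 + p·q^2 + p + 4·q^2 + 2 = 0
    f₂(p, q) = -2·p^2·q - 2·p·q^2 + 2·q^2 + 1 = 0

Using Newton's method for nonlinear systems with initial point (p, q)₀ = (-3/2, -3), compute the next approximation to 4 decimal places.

At (-3/2, -3): F = (20.7500, 59.5000).
Jacobian J = [[-2·p + q^2 + 1, 2·p·q + 8·q], [-4·p·q - 2·q^2, -2·p^2 - 4·p·q + 4·q]].
At the point, J = [[13.0000, -15.0000], [-36.0000, -34.5000]] (det J = -988.5000).
Solving J·Δ = −F gives Δ = (0.1787, 1.5382).
Then the next iterate is (p, q)₁ = (-1.3213, -1.4618).

(-1.3213, -1.4618)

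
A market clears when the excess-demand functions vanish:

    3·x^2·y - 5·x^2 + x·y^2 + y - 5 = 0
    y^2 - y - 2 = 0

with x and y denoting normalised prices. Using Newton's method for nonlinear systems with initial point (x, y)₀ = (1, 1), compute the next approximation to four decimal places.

At (1, 1): F = (-5.0000, -2.0000).
Jacobian J = [[6·x·y - 10·x + y^2, 3·x^2 + 2·x·y + 1], [0, 2·y - 1]].
At the point, J = [[-3.0000, 6.0000], [0.0000, 1.0000]] (det J = -3.0000).
Solving J·Δ = −F gives Δ = (2.3333, 2.0000).
Then the next iterate is (x, y)₁ = (3.3333, 3.0000).

(3.3333, 3.0000)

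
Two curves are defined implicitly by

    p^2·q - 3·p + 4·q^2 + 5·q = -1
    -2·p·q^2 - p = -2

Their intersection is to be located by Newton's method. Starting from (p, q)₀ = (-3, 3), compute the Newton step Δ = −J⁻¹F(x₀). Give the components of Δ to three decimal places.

(27.235, 12.735)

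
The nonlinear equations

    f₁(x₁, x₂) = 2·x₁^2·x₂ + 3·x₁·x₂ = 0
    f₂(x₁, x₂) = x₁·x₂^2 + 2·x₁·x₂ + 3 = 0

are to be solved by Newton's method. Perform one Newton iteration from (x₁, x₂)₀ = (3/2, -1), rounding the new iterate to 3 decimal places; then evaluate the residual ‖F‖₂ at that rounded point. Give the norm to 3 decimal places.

44.630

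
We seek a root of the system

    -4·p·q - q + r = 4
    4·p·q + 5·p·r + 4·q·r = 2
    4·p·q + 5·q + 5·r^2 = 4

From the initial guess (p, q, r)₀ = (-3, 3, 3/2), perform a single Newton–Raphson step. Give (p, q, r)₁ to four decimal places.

(-1.1689, 2.3042, 0.6271)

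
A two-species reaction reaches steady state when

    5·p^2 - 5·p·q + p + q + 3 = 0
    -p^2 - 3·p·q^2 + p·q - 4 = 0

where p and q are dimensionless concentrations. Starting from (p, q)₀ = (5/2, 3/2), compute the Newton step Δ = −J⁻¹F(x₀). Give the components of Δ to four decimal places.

(-1.3504, -0.4767)

At (5/2, 3/2): F = (19.5000, -23.3750).
Jacobian J = [[10·p - 5·q + 1, -5·p + 1], [-2·p - 3·q^2 + q, -6·p·q + p]].
At the point, J = [[18.5000, -11.5000], [-10.2500, -20.0000]] (det J = -487.8750).
Solving J·Δ = −F gives Δ = (-1.3504, -0.4767).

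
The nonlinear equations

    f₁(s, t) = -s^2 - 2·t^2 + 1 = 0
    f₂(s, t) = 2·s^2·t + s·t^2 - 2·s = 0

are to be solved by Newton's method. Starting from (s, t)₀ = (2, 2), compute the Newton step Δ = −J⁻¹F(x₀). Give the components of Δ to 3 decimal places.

(0.200, -1.475)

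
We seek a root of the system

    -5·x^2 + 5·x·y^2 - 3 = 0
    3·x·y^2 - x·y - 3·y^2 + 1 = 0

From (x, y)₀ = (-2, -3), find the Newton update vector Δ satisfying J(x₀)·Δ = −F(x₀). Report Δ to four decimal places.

(0.6348, 1.1957)

At (-2, -3): F = (-113.0000, -86.0000).
Jacobian J = [[-10·x + 5·y^2, 10·x·y], [3·y^2 - y, 6·x·y - x - 6·y]].
At the point, J = [[65.0000, 60.0000], [30.0000, 56.0000]] (det J = 1840.0000).
Solving J·Δ = −F gives Δ = (0.6348, 1.1957).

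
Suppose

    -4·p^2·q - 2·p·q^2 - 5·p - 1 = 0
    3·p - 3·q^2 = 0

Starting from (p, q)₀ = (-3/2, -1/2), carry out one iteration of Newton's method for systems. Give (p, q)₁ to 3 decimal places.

(17.000, -17.250)

At (-3/2, -1/2): F = (11.750, -5.250).
Jacobian J = [[-8·p·q - 2·q^2 - 5, -4·p^2 - 4·p·q], [3, -6·q]].
At the point, J = [[-11.500, -12.000], [3.000, 3.000]] (det J = 1.500).
Solving J·Δ = −F gives Δ = (18.500, -16.750).
Then the next iterate is (p, q)₁ = (17.000, -17.250).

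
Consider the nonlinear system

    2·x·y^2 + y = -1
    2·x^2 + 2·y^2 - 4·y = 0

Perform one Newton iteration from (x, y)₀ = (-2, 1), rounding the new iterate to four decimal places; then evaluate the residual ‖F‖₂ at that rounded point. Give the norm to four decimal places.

At (-2, 1): F = (-2.0000, 6.0000).
Jacobian J = [[2·y^2, 4·x·y + 1], [4·x, 4·y - 4]].
At the point, J = [[2.0000, -7.0000], [-8.0000, 0.0000]] (det J = -56.0000).
Solving J·Δ = −F gives Δ = (0.7500, -0.0714).
Then the next iterate is (x, y)₁ = (-1.2500, 0.9286).
Re-evaluating at (-1.2500, 0.9286): F = (-0.227145, 1.135196), so ‖F‖₂ = 1.1577.

1.1577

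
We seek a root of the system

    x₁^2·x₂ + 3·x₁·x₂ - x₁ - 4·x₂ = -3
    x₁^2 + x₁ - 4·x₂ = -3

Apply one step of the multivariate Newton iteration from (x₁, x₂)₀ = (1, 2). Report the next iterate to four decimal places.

(0.7778, 1.0833)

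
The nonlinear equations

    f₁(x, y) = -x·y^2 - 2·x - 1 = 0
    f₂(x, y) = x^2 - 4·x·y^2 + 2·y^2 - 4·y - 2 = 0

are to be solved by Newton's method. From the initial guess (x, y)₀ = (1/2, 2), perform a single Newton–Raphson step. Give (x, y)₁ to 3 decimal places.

(-0.083, 1.750)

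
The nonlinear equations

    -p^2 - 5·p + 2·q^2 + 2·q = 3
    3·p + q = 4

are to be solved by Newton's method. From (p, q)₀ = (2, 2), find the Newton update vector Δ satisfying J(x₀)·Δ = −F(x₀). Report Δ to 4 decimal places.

(-1.1538, -0.5385)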